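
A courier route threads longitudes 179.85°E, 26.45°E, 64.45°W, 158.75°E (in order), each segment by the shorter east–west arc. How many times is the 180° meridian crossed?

Leg 1: +179.85° → +26.45°, shortest Δλ = -153.4° (west) — does not cross 180°.
Leg 2: +26.45° → -64.45°, shortest Δλ = -90.9° (west) — does not cross 180°.
Leg 3: -64.45° → +158.75°, shortest Δλ = -136.8° (west) — crosses 180°.
Total crossings: 1.

1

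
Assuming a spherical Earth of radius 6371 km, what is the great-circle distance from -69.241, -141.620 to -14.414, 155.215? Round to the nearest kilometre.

Δλ = 155.215 − -141.620 = 296.835°; wrapped into (−180°, 180°]: -63.165°.
Δφ = -14.414 − -69.241 = 54.827°.
a = sin²(Δφ/2) + cos φ₁ · cos φ₂ · sin²(Δλ/2) = 0.306135.
c = 2·atan2(√a, √(1−a)) = 1.17263 rad → d = 6371·c ≈ 7470.81 km.

7471 km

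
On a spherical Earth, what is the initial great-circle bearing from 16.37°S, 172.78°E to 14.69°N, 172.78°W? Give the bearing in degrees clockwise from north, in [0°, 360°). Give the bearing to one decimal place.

Δλ = -172.78 − 172.78 = -345.56°; wrapped into (−180°, 180°]: 14.44°.
θ = atan2( sin Δλ · cos φ₂ , cos φ₁ · sin φ₂ − sin φ₁ · cos φ₂ · cos Δλ )
  = atan2(0.24121, 0.50732) = 25.429° → normalised to [0°, 360°): 25.429°.

25.4°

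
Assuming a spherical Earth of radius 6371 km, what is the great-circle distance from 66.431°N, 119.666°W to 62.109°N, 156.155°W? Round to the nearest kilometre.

1797 km

Δλ = -156.155 − -119.666 = -36.489°.
Δφ = 62.109 − 66.431 = -4.322°.
a = sin²(Δφ/2) + cos φ₁ · cos φ₂ · sin²(Δλ/2) = 0.019755.
c = 2·atan2(√a, √(1−a)) = 0.28204 rad → d = 6371·c ≈ 1796.88 km.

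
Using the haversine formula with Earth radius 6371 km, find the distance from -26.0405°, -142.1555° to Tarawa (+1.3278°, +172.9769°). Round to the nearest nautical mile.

Δλ = 172.9769 − -142.1555 = 315.1324°; wrapped into (−180°, 180°]: -44.8676°.
Δφ = 1.3278 − -26.0405 = 27.3683°.
a = sin²(Δφ/2) + cos φ₁ · cos φ₂ · sin²(Δλ/2) = 0.186777.
c = 2·atan2(√a, √(1−a)) = 0.89381 rad → d = 6371·c ≈ 5694.46 km ≈ 3074.76 nmi.

3075 nmi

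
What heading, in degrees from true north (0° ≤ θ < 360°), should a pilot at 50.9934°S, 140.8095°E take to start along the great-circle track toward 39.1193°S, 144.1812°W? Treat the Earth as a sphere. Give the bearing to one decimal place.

Δλ = -144.1812 − 140.8095 = -284.9907°; wrapped into (−180°, 180°]: 75.0093°.
θ = atan2( sin Δλ · cos φ₂ , cos φ₁ · sin φ₂ − sin φ₁ · cos φ₂ · cos Δλ )
  = atan2(0.74943, -0.24118) = 107.839° → normalised to [0°, 360°): 107.839°.

107.8°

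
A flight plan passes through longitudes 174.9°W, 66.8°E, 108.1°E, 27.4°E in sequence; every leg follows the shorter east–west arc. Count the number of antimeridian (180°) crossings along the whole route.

Leg 1: -174.9° → +66.8°, shortest Δλ = -118.3° (west) — crosses 180°.
Leg 2: +66.8° → +108.1°, shortest Δλ = 41.3° (east) — does not cross 180°.
Leg 3: +108.1° → +27.4°, shortest Δλ = -80.7° (west) — does not cross 180°.
Total crossings: 1.

1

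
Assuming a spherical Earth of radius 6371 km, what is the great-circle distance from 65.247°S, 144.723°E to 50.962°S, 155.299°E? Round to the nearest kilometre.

Δλ = 155.299 − 144.723 = 10.576°.
Δφ = -50.962 − -65.247 = 14.285°.
a = sin²(Δφ/2) + cos φ₁ · cos φ₂ · sin²(Δλ/2) = 0.017700.
c = 2·atan2(√a, √(1−a)) = 0.26687 rad → d = 6371·c ≈ 1700.24 km.

1700 km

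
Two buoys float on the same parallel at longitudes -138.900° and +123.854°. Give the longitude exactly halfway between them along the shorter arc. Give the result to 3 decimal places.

Signed shortest Δλ from -138.900° to +123.854° is -97.246°.
Midpoint longitude = -138.900° + (-97.246°)/2 = -138.900° − 48.623° = -187.523°.
Normalise into (−180°, 180°]: +172.477°.
(The naïve average (-138.900 + +123.854)/2 = -7.523° is on the wrong side of the globe.)

+172.477°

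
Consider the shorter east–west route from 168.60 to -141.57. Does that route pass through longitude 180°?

Yes

Naïve |-141.57 − 168.60| = 310.17° > 180°, so the shorter arc goes the other way round — across 180°.
Signed shortest Δλ = ((-141.57 − 168.60 + 180) mod 360) − 180 = 49.83°.
Going east by 49.83° from +168.60° passes through 180° before reaching -141.57°.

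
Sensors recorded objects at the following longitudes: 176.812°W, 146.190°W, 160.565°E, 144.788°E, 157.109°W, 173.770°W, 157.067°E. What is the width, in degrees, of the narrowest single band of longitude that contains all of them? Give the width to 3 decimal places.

Sort the longitudes: -176.812°, -173.770°, -157.109°, -146.190°, +144.788°, +157.067°, +160.565°.
Eastward gaps between consecutive values (wrapping around): 3.042°, 16.661°, 10.919°, 290.978°, 12.279°, 3.498°, 22.623°.
Largest gap = 290.978° ⇒ minimal covering band is its complement: 360° − 290.978° = 69.022°.
Band runs from +144.788° eastward to -146.190°, crossing the antimeridian.

69.022°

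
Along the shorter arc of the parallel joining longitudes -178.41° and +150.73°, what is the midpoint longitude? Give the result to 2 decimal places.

Signed shortest Δλ from -178.41° to +150.73° is -30.86°.
Midpoint longitude = -178.41° + (-30.86°)/2 = -178.41° − 15.43° = -193.84°.
Normalise into (−180°, 180°]: +166.16°.
(The naïve average (-178.41 + +150.73)/2 = -13.84° is on the wrong side of the globe.)

+166.16°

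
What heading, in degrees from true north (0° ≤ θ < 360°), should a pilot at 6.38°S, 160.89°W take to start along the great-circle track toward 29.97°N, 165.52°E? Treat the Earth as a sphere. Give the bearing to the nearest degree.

320°

Δλ = 165.52 − -160.89 = 326.41°; wrapped into (−180°, 180°]: -33.59°.
θ = atan2( sin Δλ · cos φ₂ , cos φ₁ · sin φ₂ − sin φ₁ · cos φ₂ · cos Δλ )
  = atan2(-0.47927, 0.57664) = -39.731° → normalised to [0°, 360°): 320.269°.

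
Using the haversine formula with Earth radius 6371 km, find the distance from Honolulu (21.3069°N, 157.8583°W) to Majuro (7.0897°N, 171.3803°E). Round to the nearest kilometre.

3662 km

Δλ = 171.3803 − -157.8583 = 329.2386°; wrapped into (−180°, 180°]: -30.7614°.
Δφ = 7.0897 − 21.3069 = -14.2172°.
a = sin²(Δφ/2) + cos φ₁ · cos φ₂ · sin²(Δλ/2) = 0.080352.
c = 2·atan2(√a, √(1−a)) = 0.57481 rad → d = 6371·c ≈ 3662.12 km.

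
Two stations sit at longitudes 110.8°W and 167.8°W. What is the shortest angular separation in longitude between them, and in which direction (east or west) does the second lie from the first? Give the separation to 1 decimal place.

Raw difference: -167.8 − -110.8 = -57.0°.
Normalise into (−180°, 180°]: -57.0° stays -57.0°.
Negative ⇒ the second point lies to the west; separation 57.0°.

57.0° west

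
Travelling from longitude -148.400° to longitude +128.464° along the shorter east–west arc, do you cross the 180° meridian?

Yes

Naïve |128.464 − -148.400| = 276.864° > 180°, so the shorter arc goes the other way round — across 180°.
Signed shortest Δλ = ((128.464 − -148.400 + 180) mod 360) − 180 = -83.136°.
Going west by 83.136° from -148.400° passes through 180° before reaching +128.464°.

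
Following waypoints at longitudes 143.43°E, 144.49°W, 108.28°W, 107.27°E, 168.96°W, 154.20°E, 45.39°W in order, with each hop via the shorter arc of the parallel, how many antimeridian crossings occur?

Leg 1: +143.43° → -144.49°, shortest Δλ = 72.08° (east) — crosses 180°.
Leg 2: -144.49° → -108.28°, shortest Δλ = 36.21° (east) — does not cross 180°.
Leg 3: -108.28° → +107.27°, shortest Δλ = -144.45° (west) — crosses 180°.
Leg 4: +107.27° → -168.96°, shortest Δλ = 83.77° (east) — crosses 180°.
Leg 5: -168.96° → +154.20°, shortest Δλ = -36.84° (west) — crosses 180°.
Leg 6: +154.20° → -45.39°, shortest Δλ = 160.41° (east) — crosses 180°.
Total crossings: 5.

5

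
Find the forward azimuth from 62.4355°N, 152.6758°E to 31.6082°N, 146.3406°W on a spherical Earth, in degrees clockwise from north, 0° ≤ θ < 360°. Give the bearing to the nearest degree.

Δλ = -146.3406 − 152.6758 = -299.0164°; wrapped into (−180°, 180°]: 60.9836°.
θ = atan2( sin Δλ · cos φ₂ , cos φ₁ · sin φ₂ − sin φ₁ · cos φ₂ · cos Δλ )
  = atan2(0.74475, -0.12368) = 99.429° → normalised to [0°, 360°): 99.429°.

99°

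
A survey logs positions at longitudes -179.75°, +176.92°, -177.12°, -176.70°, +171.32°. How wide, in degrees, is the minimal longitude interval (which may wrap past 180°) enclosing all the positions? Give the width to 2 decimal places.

11.98°

Sort the longitudes: -179.75°, -177.12°, -176.70°, +171.32°, +176.92°.
Eastward gaps between consecutive values (wrapping around): 2.63°, 0.42°, 348.02°, 5.60°, 3.33°.
Largest gap = 348.02° ⇒ minimal covering band is its complement: 360° − 348.02° = 11.98°.
Band runs from +171.32° eastward to -176.70°, crossing the antimeridian.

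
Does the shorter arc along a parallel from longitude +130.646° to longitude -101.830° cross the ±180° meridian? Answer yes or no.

Yes

Naïve |-101.830 − 130.646| = 232.476° > 180°, so the shorter arc goes the other way round — across 180°.
Signed shortest Δλ = ((-101.830 − 130.646 + 180) mod 360) − 180 = 127.524°.
Going east by 127.524° from +130.646° passes through 180° before reaching -101.830°.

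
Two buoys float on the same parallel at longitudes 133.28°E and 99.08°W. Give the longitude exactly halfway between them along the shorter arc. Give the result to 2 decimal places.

162.90°W

Signed shortest Δλ from +133.28° to -99.08° is +127.64°.
Midpoint longitude = +133.28° + (+127.64°)/2 = +133.28° + 63.82° = +197.10°.
Normalise into (−180°, 180°]: -162.90°.
(The naïve average (+133.28 + -99.08)/2 = 17.1° is on the wrong side of the globe.)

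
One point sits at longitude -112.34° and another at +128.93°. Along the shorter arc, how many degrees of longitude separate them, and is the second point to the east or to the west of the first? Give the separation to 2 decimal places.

118.73° west

Raw difference: 128.93 − -112.34 = 241.27°.
Normalise into (−180°, 180°]: 241.27° − 360° = -118.73°.
Negative ⇒ the second point lies to the west; separation 118.73°.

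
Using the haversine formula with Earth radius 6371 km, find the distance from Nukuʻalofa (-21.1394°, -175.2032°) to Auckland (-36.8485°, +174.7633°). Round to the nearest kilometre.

Δλ = 174.7633 − -175.2032 = 349.9665°; wrapped into (−180°, 180°]: -10.0335°.
Δφ = -36.8485 − -21.1394 = -15.7091°.
a = sin²(Δφ/2) + cos φ₁ · cos φ₂ · sin²(Δλ/2) = 0.024383.
c = 2·atan2(√a, √(1−a)) = 0.31359 rad → d = 6371·c ≈ 1997.85 km.

1998 km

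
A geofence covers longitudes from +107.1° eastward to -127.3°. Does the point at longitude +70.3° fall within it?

Band width going east from +107.1° to -127.3°: ((-127.3 − 107.1) mod 360) = 125.6°.
Offset of +70.3° east of the west edge: ((70.3 − 107.1) mod 360) = 323.2°.
323.2° > 125.6° ⇒ outside.

No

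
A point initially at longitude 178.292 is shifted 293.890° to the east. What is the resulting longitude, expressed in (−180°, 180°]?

Start at +178.292°; shift +293.890° → +472.182°.
+472.182° lies outside (−180°, 180°]; subtract 360° → +112.182°.

+112.182°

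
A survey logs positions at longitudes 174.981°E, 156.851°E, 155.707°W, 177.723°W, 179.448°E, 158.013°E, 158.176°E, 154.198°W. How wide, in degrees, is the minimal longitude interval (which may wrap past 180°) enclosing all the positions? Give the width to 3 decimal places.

Sort the longitudes: -177.723°, -155.707°, -154.198°, +156.851°, +158.013°, +158.176°, +174.981°, +179.448°.
Eastward gaps between consecutive values (wrapping around): 22.016°, 1.509°, 311.049°, 1.162°, 0.163°, 16.805°, 4.467°, 2.829°.
Largest gap = 311.049° ⇒ minimal covering band is its complement: 360° − 311.049° = 48.951°.
Band runs from +156.851° eastward to -154.198°, crossing the antimeridian.

48.951°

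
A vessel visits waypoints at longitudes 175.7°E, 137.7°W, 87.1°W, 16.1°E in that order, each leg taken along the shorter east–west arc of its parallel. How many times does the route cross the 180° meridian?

Leg 1: +175.7° → -137.7°, shortest Δλ = 46.6° (east) — crosses 180°.
Leg 2: -137.7° → -87.1°, shortest Δλ = 50.6° (east) — does not cross 180°.
Leg 3: -87.1° → +16.1°, shortest Δλ = 103.2° (east) — does not cross 180°.
Total crossings: 1.

1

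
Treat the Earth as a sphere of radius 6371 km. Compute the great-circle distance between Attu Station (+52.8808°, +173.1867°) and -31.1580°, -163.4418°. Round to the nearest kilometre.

Δλ = -163.4418 − 173.1867 = -336.6285°; wrapped into (−180°, 180°]: 23.3715°.
Δφ = -31.1580 − 52.8808 = -84.0388°.
a = sin²(Δφ/2) + cos φ₁ · cos φ₂ · sin²(Δλ/2) = 0.469258.
c = 2·atan2(√a, √(1−a)) = 1.50927 rad → d = 6371·c ≈ 9615.58 km.

9616 km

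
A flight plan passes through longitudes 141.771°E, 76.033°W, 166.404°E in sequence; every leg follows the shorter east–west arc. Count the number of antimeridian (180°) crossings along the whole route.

2

Leg 1: +141.771° → -76.033°, shortest Δλ = 142.196° (east) — crosses 180°.
Leg 2: -76.033° → +166.404°, shortest Δλ = -117.563° (west) — crosses 180°.
Total crossings: 2.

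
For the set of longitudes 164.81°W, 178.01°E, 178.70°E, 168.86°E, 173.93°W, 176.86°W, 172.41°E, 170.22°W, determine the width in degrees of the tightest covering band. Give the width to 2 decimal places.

Sort the longitudes: -176.86°, -173.93°, -170.22°, -164.81°, +168.86°, +172.41°, +178.01°, +178.70°.
Eastward gaps between consecutive values (wrapping around): 2.93°, 3.71°, 5.41°, 333.67°, 3.55°, 5.60°, 0.69°, 4.44°.
Largest gap = 333.67° ⇒ minimal covering band is its complement: 360° − 333.67° = 26.33°.
Band runs from +168.86° eastward to -164.81°, crossing the antimeridian.

26.33°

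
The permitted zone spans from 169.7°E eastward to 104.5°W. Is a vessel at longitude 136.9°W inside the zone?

Yes

Band width going east from +169.7° to -104.5°: ((-104.5 − 169.7) mod 360) = 85.8°.
Offset of -136.9° east of the west edge: ((-136.9 − 169.7) mod 360) = 53.4°.
53.4° ≤ 85.8° ⇒ inside.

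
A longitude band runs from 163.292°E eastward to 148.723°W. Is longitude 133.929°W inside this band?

Band width going east from +163.292° to -148.723°: ((-148.723 − 163.292) mod 360) = 47.985°.
Offset of -133.929° east of the west edge: ((-133.929 − 163.292) mod 360) = 62.779°.
62.779° > 47.985° ⇒ outside.

No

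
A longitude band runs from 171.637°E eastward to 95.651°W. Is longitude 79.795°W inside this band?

Band width going east from +171.637° to -95.651°: ((-95.651 − 171.637) mod 360) = 92.712°.
Offset of -79.795° east of the west edge: ((-79.795 − 171.637) mod 360) = 108.568°.
108.568° > 92.712° ⇒ outside.

No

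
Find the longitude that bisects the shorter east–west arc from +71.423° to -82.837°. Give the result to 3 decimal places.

Signed shortest Δλ from +71.423° to -82.837° is -154.260°.
Midpoint longitude = +71.423° + (-154.260°)/2 = +71.423° − 77.130° = -5.707°.

-5.707°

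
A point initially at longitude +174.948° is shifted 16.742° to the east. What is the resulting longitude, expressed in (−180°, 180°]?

Start at +174.948°; shift +16.742° → +191.690°.
+191.690° lies outside (−180°, 180°]; subtract 360° → -168.310°.

-168.310°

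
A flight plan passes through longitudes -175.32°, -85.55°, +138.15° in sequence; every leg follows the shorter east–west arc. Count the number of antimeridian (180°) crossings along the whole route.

Leg 1: -175.32° → -85.55°, shortest Δλ = 89.77° (east) — does not cross 180°.
Leg 2: -85.55° → +138.15°, shortest Δλ = -136.3° (west) — crosses 180°.
Total crossings: 1.

1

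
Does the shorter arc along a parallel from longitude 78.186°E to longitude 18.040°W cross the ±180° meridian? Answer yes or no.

Signed shortest Δλ = ((-18.040 − 78.186 + 180) mod 360) − 180 = -96.226°.
Going west by 96.226° from +78.186° reaches -18.040° without touching 180°.

No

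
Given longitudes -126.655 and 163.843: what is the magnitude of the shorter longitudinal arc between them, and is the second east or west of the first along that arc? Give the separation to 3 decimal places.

Raw difference: 163.843 − -126.655 = 290.498°.
Normalise into (−180°, 180°]: 290.498° − 360° = -69.502°.
Negative ⇒ the second point lies to the west; separation 69.502°.

69.502° west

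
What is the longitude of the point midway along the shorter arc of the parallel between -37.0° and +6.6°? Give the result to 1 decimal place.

-15.2°

Signed shortest Δλ from -37.0° to +6.6° is +43.6°.
Midpoint longitude = -37.0° + (+43.6°)/2 = -37.0° + 21.8° = -15.2°.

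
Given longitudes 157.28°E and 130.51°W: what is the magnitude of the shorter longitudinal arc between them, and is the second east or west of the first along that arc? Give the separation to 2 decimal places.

Raw difference: -130.51 − 157.28 = -287.79°.
Normalise into (−180°, 180°]: -287.79° + 360° = 72.21°.
Positive ⇒ the second point lies to the east; separation 72.21°.

72.21° east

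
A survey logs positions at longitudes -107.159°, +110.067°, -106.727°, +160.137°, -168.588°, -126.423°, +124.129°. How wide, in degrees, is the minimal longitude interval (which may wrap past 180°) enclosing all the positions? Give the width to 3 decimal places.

Sort the longitudes: -168.588°, -126.423°, -107.159°, -106.727°, +110.067°, +124.129°, +160.137°.
Eastward gaps between consecutive values (wrapping around): 42.165°, 19.264°, 0.432°, 216.794°, 14.062°, 36.008°, 31.275°.
Largest gap = 216.794° ⇒ minimal covering band is its complement: 360° − 216.794° = 143.206°.
Band runs from +110.067° eastward to -106.727°, crossing the antimeridian.

143.206°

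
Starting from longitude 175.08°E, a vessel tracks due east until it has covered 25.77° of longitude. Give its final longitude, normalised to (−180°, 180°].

Start at +175.08°; shift +25.77° → +200.85°.
+200.85° lies outside (−180°, 180°]; subtract 360° → -159.15°.

159.15°W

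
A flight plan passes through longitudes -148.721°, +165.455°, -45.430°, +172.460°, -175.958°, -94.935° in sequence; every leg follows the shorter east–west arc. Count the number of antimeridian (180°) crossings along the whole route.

Leg 1: -148.721° → +165.455°, shortest Δλ = -45.824° (west) — crosses 180°.
Leg 2: +165.455° → -45.430°, shortest Δλ = 149.115° (east) — crosses 180°.
Leg 3: -45.430° → +172.460°, shortest Δλ = -142.11° (west) — crosses 180°.
Leg 4: +172.460° → -175.958°, shortest Δλ = 11.582° (east) — crosses 180°.
Leg 5: -175.958° → -94.935°, shortest Δλ = 81.023° (east) — does not cross 180°.
Total crossings: 4.

4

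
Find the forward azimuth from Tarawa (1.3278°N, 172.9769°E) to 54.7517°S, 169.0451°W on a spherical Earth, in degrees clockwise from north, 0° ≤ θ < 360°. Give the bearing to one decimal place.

Δλ = -169.0451 − 172.9769 = -342.0220°; wrapped into (−180°, 180°]: 17.9780°.
θ = atan2( sin Δλ · cos φ₂ , cos φ₁ · sin φ₂ − sin φ₁ · cos φ₂ · cos Δλ )
  = atan2(0.17813, -0.82916) = 167.875° → normalised to [0°, 360°): 167.875°.

167.9°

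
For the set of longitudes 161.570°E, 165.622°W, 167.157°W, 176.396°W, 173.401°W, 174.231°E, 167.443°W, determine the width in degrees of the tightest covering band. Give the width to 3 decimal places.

32.808°

Sort the longitudes: -176.396°, -173.401°, -167.443°, -167.157°, -165.622°, +161.570°, +174.231°.
Eastward gaps between consecutive values (wrapping around): 2.995°, 5.958°, 0.286°, 1.535°, 327.192°, 12.661°, 9.373°.
Largest gap = 327.192° ⇒ minimal covering band is its complement: 360° − 327.192° = 32.808°.
Band runs from +161.570° eastward to -165.622°, crossing the antimeridian.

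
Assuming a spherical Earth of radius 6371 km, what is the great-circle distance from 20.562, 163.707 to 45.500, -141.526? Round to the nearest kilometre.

5673 km

Δλ = -141.526 − 163.707 = -305.233°; wrapped into (−180°, 180°]: 54.767°.
Δφ = 45.500 − 20.562 = 24.938°.
a = sin²(Δφ/2) + cos φ₁ · cos φ₂ · sin²(Δλ/2) = 0.185448.
c = 2·atan2(√a, √(1−a)) = 0.89040 rad → d = 6371·c ≈ 5672.71 km.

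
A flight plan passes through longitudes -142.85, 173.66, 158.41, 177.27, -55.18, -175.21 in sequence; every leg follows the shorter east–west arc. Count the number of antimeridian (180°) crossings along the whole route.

2

Leg 1: -142.85° → +173.66°, shortest Δλ = -43.49° (west) — crosses 180°.
Leg 2: +173.66° → +158.41°, shortest Δλ = -15.25° (west) — does not cross 180°.
Leg 3: +158.41° → +177.27°, shortest Δλ = 18.86° (east) — does not cross 180°.
Leg 4: +177.27° → -55.18°, shortest Δλ = 127.55° (east) — crosses 180°.
Leg 5: -55.18° → -175.21°, shortest Δλ = -120.03° (west) — does not cross 180°.
Total crossings: 2.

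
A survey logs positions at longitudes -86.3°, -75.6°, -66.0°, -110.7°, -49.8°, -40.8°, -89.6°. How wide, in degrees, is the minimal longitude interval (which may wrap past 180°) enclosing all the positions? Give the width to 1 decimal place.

Sort the longitudes: -110.7°, -89.6°, -86.3°, -75.6°, -66.0°, -49.8°, -40.8°.
Eastward gaps between consecutive values (wrapping around): 21.1°, 3.3°, 10.7°, 9.6°, 16.2°, 9.0°, 290.1°.
Largest gap = 290.1° ⇒ minimal covering band is its complement: 360° − 290.1° = 69.9°.
Band runs from -110.7° eastward to -40.8°.

69.9°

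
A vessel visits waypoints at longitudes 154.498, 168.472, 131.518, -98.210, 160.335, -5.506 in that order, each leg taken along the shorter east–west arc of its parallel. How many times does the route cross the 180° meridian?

2

Leg 1: +154.498° → +168.472°, shortest Δλ = 13.974° (east) — does not cross 180°.
Leg 2: +168.472° → +131.518°, shortest Δλ = -36.954° (west) — does not cross 180°.
Leg 3: +131.518° → -98.210°, shortest Δλ = 130.272° (east) — crosses 180°.
Leg 4: -98.210° → +160.335°, shortest Δλ = -101.455° (west) — crosses 180°.
Leg 5: +160.335° → -5.506°, shortest Δλ = -165.841° (west) — does not cross 180°.
Total crossings: 2.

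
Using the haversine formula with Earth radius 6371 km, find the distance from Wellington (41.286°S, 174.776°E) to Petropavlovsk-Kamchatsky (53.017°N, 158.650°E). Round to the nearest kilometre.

10600 km

Δλ = 158.650 − 174.776 = -16.126°.
Δφ = 53.017 − -41.286 = 94.303°.
a = sin²(Δφ/2) + cos φ₁ · cos φ₂ · sin²(Δλ/2) = 0.546409.
c = 2·atan2(√a, √(1−a)) = 1.66375 rad → d = 6371·c ≈ 10599.73 km.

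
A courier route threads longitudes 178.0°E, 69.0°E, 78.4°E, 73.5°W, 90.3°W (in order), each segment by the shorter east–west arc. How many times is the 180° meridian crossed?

0

Leg 1: +178.0° → +69.0°, shortest Δλ = -109.0° (west) — does not cross 180°.
Leg 2: +69.0° → +78.4°, shortest Δλ = 9.4° (east) — does not cross 180°.
Leg 3: +78.4° → -73.5°, shortest Δλ = -151.9° (west) — does not cross 180°.
Leg 4: -73.5° → -90.3°, shortest Δλ = -16.8° (west) — does not cross 180°.
Total crossings: 0.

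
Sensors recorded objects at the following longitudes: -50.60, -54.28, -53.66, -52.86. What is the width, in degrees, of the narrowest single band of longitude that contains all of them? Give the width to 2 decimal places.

3.68°

Sort the longitudes: -54.28°, -53.66°, -52.86°, -50.60°.
Eastward gaps between consecutive values (wrapping around): 0.62°, 0.80°, 2.26°, 356.32°.
Largest gap = 356.32° ⇒ minimal covering band is its complement: 360° − 356.32° = 3.68°.
Band runs from -54.28° eastward to -50.60°.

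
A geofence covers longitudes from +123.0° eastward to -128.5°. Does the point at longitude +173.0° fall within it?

Band width going east from +123.0° to -128.5°: ((-128.5 − 123.0) mod 360) = 108.5°.
Offset of +173.0° east of the west edge: ((173.0 − 123.0) mod 360) = 50.0°.
50.0° ≤ 108.5° ⇒ inside.

Yes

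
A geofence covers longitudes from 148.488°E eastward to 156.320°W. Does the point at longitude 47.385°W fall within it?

No

Band width going east from +148.488° to -156.320°: ((-156.320 − 148.488) mod 360) = 55.192°.
Offset of -47.385° east of the west edge: ((-47.385 − 148.488) mod 360) = 164.127°.
164.127° > 55.192° ⇒ outside.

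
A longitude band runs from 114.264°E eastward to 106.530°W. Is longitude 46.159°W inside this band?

Band width going east from +114.264° to -106.530°: ((-106.530 − 114.264) mod 360) = 139.206°.
Offset of -46.159° east of the west edge: ((-46.159 − 114.264) mod 360) = 199.577°.
199.577° > 139.206° ⇒ outside.

No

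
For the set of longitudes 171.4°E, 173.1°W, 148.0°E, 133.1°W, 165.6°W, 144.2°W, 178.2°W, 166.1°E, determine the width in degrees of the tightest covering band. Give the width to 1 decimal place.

78.9°

Sort the longitudes: -178.2°, -173.1°, -165.6°, -144.2°, -133.1°, +148.0°, +166.1°, +171.4°.
Eastward gaps between consecutive values (wrapping around): 5.1°, 7.5°, 21.4°, 11.1°, 281.1°, 18.1°, 5.3°, 10.4°.
Largest gap = 281.1° ⇒ minimal covering band is its complement: 360° − 281.1° = 78.9°.
Band runs from +148.0° eastward to -133.1°, crossing the antimeridian.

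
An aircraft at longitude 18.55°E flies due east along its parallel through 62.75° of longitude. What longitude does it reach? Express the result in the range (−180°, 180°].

Start at +18.55°; shift +62.75° → +81.30°.
+81.30° already lies in (−180°, 180°].

81.30°E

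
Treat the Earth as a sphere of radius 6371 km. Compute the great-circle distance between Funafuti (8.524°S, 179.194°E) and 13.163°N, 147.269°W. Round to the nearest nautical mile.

Δλ = -147.269 − 179.194 = -326.463°; wrapped into (−180°, 180°]: 33.537°.
Δφ = 13.163 − -8.524 = 21.687°.
a = sin²(Δφ/2) + cos φ₁ · cos φ₂ · sin²(Δλ/2) = 0.115545.
c = 2·atan2(√a, √(1−a)) = 0.69366 rad → d = 6371·c ≈ 4419.32 km ≈ 2386.24 nmi.

2386 nmi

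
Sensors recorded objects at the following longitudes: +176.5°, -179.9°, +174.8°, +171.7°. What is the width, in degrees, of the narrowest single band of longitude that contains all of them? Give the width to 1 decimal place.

Sort the longitudes: -179.9°, +171.7°, +174.8°, +176.5°.
Eastward gaps between consecutive values (wrapping around): 351.6°, 3.1°, 1.7°, 3.6°.
Largest gap = 351.6° ⇒ minimal covering band is its complement: 360° − 351.6° = 8.4°.
Band runs from +171.7° eastward to -179.9°, crossing the antimeridian.

8.4°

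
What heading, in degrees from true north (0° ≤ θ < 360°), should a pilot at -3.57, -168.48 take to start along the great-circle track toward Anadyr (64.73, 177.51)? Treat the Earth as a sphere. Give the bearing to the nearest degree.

Δλ = 177.51 − -168.48 = 345.99°; wrapped into (−180°, 180°]: -14.01°.
θ = atan2( sin Δλ · cos φ₂ , cos φ₁ · sin φ₂ − sin φ₁ · cos φ₂ · cos Δλ )
  = atan2(-0.10334, 0.92834) = -6.352° → normalised to [0°, 360°): 353.648°.

354°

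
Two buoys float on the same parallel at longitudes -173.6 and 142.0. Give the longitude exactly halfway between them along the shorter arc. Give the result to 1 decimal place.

+164.2°

Signed shortest Δλ from -173.6° to +142.0° is -44.4°.
Midpoint longitude = -173.6° + (-44.4°)/2 = -173.6° − 22.2° = -195.8°.
Normalise into (−180°, 180°]: +164.2°.
(The naïve average (-173.6 + +142.0)/2 = -15.8° is on the wrong side of the globe.)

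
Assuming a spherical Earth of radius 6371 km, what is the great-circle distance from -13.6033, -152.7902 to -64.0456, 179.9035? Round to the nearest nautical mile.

3235 nmi

Δλ = 179.9035 − -152.7902 = 332.6937°; wrapped into (−180°, 180°]: -27.3063°.
Δφ = -64.0456 − -13.6033 = -50.4423°.
a = sin²(Δφ/2) + cos φ₁ · cos φ₂ · sin²(Δλ/2) = 0.205273.
c = 2·atan2(√a, √(1−a)) = 0.94041 rad → d = 6371·c ≈ 5991.38 km ≈ 3235.08 nmi.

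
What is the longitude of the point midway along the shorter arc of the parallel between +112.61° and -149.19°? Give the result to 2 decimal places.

Signed shortest Δλ from +112.61° to -149.19° is +98.20°.
Midpoint longitude = +112.61° + (+98.20°)/2 = +112.61° + 49.10° = +161.71°.
(The naïve average (+112.61 + -149.19)/2 = -18.29° is on the wrong side of the globe.)

+161.71°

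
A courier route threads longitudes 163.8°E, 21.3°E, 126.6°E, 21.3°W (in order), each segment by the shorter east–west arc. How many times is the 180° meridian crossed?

0

Leg 1: +163.8° → +21.3°, shortest Δλ = -142.5° (west) — does not cross 180°.
Leg 2: +21.3° → +126.6°, shortest Δλ = 105.3° (east) — does not cross 180°.
Leg 3: +126.6° → -21.3°, shortest Δλ = -147.9° (west) — does not cross 180°.
Total crossings: 0.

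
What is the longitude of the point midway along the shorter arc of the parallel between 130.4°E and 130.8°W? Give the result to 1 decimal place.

179.8°E

Signed shortest Δλ from +130.4° to -130.8° is +98.8°.
Midpoint longitude = +130.4° + (+98.8°)/2 = +130.4° + 49.4° = +179.8°.
(The naïve average (+130.4 + -130.8)/2 = -0.2° is on the wrong side of the globe.)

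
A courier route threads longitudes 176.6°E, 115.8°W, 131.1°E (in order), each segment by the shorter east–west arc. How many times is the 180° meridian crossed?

2

Leg 1: +176.6° → -115.8°, shortest Δλ = 67.6° (east) — crosses 180°.
Leg 2: -115.8° → +131.1°, shortest Δλ = -113.1° (west) — crosses 180°.
Total crossings: 2.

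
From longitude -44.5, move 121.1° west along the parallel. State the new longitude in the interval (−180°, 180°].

Start at -44.5°; shift −121.1° → -165.6°.
-165.6° already lies in (−180°, 180°].

-165.6°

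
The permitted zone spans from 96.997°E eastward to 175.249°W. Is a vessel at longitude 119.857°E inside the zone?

Band width going east from +96.997° to -175.249°: ((-175.249 − 96.997) mod 360) = 87.754°.
Offset of +119.857° east of the west edge: ((119.857 − 96.997) mod 360) = 22.860°.
22.860° ≤ 87.754° ⇒ inside.

Yes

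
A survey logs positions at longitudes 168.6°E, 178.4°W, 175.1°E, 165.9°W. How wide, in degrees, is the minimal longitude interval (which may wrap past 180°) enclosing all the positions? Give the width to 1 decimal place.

25.5°

Sort the longitudes: -178.4°, -165.9°, +168.6°, +175.1°.
Eastward gaps between consecutive values (wrapping around): 12.5°, 334.5°, 6.5°, 6.5°.
Largest gap = 334.5° ⇒ minimal covering band is its complement: 360° − 334.5° = 25.5°.
Band runs from +168.6° eastward to -165.9°, crossing the antimeridian.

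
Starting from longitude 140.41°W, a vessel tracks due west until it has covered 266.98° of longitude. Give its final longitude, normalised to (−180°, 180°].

Start at -140.41°; shift −266.98° → -407.39°.
-407.39° lies outside (−180°, 180°]; add 360° → -47.39°.

47.39°W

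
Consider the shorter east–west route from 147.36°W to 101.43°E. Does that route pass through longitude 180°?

Yes

Naïve |101.43 − -147.36| = 248.79° > 180°, so the shorter arc goes the other way round — across 180°.
Signed shortest Δλ = ((101.43 − -147.36 + 180) mod 360) − 180 = -111.21°.
Going west by 111.21° from -147.36° passes through 180° before reaching +101.43°.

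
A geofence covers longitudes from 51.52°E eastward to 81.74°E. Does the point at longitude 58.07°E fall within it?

Yes

Band width going east from +51.52° to +81.74°: ((81.74 − 51.52) mod 360) = 30.22°.
Offset of +58.07° east of the west edge: ((58.07 − 51.52) mod 360) = 6.55°.
6.55° ≤ 30.22° ⇒ inside.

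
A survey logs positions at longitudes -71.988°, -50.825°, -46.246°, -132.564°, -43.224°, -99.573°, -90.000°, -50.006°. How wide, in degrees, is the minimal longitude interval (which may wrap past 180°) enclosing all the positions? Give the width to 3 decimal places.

89.340°

Sort the longitudes: -132.564°, -99.573°, -90.000°, -71.988°, -50.825°, -50.006°, -46.246°, -43.224°.
Eastward gaps between consecutive values (wrapping around): 32.991°, 9.573°, 18.012°, 21.163°, 0.819°, 3.760°, 3.022°, 270.660°.
Largest gap = 270.660° ⇒ minimal covering band is its complement: 360° − 270.660° = 89.340°.
Band runs from -132.564° eastward to -43.224°.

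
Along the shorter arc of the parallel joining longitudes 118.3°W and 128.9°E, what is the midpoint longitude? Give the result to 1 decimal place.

174.7°W

Signed shortest Δλ from -118.3° to +128.9° is -112.8°.
Midpoint longitude = -118.3° + (-112.8°)/2 = -118.3° − 56.4° = -174.7°.
(The naïve average (-118.3 + +128.9)/2 = 5.3° is on the wrong side of the globe.)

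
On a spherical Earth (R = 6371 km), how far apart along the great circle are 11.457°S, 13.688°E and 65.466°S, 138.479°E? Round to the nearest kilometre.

Δλ = 138.479 − 13.688 = 124.791°.
Δφ = -65.466 − -11.457 = -54.009°.
a = sin²(Δφ/2) + cos φ₁ · cos φ₂ · sin²(Δλ/2) = 0.525753.
c = 2·atan2(√a, √(1−a)) = 1.62232 rad → d = 6371·c ≈ 10335.83 km.

10336 km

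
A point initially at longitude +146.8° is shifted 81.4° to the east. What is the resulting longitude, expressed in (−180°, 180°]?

-131.8°

Start at +146.8°; shift +81.4° → +228.2°.
+228.2° lies outside (−180°, 180°]; subtract 360° → -131.8°.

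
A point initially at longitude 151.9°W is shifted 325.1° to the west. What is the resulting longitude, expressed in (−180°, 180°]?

117.0°W

Start at -151.9°; shift −325.1° → -477.0°.
-477.0° lies outside (−180°, 180°]; add 360° → -117.0°.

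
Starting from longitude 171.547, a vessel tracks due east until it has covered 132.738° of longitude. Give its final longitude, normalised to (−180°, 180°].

Start at +171.547°; shift +132.738° → +304.285°.
+304.285° lies outside (−180°, 180°]; subtract 360° → -55.715°.

-55.715°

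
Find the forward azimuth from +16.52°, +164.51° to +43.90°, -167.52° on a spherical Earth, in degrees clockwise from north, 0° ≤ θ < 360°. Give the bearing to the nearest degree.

35°

Δλ = -167.52 − 164.51 = -332.03°; wrapped into (−180°, 180°]: 27.97°.
θ = atan2( sin Δλ · cos φ₂ , cos φ₁ · sin φ₂ − sin φ₁ · cos φ₂ · cos Δλ )
  = atan2(0.33795, 0.48382) = 34.934° → normalised to [0°, 360°): 34.934°.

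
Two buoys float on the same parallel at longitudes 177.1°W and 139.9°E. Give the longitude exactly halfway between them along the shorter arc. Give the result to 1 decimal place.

Signed shortest Δλ from -177.1° to +139.9° is -43.0°.
Midpoint longitude = -177.1° + (-43.0°)/2 = -177.1° − 21.5° = -198.6°.
Normalise into (−180°, 180°]: +161.4°.
(The naïve average (-177.1 + +139.9)/2 = -18.6° is on the wrong side of the globe.)

161.4°E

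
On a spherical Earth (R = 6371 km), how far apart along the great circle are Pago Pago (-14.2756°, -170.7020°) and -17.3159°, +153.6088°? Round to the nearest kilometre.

3828 km

Δλ = 153.6088 − -170.7020 = 324.3108°; wrapped into (−180°, 180°]: -35.6892°.
Δφ = -17.3159 − -14.2756 = -3.0403°.
a = sin²(Δφ/2) + cos φ₁ · cos φ₂ · sin²(Δλ/2) = 0.087583.
c = 2·atan2(√a, √(1−a)) = 0.60089 rad → d = 6371·c ≈ 3828.25 km.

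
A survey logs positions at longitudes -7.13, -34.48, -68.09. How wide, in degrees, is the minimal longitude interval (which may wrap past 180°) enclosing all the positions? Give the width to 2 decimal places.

60.96°

Sort the longitudes: -68.09°, -34.48°, -7.13°.
Eastward gaps between consecutive values (wrapping around): 33.61°, 27.35°, 299.04°.
Largest gap = 299.04° ⇒ minimal covering band is its complement: 360° − 299.04° = 60.96°.
Band runs from -68.09° eastward to -7.13°.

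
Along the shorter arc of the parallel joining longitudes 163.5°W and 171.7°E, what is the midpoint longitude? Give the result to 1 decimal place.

175.9°W

Signed shortest Δλ from -163.5° to +171.7° is -24.8°.
Midpoint longitude = -163.5° + (-24.8°)/2 = -163.5° − 12.4° = -175.9°.
(The naïve average (-163.5 + +171.7)/2 = 4.1° is on the wrong side of the globe.)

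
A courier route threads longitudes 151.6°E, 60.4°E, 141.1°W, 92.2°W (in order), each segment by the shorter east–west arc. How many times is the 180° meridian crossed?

Leg 1: +151.6° → +60.4°, shortest Δλ = -91.2° (west) — does not cross 180°.
Leg 2: +60.4° → -141.1°, shortest Δλ = 158.5° (east) — crosses 180°.
Leg 3: -141.1° → -92.2°, shortest Δλ = 48.9° (east) — does not cross 180°.
Total crossings: 1.

1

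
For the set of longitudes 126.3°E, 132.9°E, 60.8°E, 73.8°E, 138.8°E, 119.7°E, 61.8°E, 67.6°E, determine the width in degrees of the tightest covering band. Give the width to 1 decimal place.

Sort the longitudes: +60.8°, +61.8°, +67.6°, +73.8°, +119.7°, +126.3°, +132.9°, +138.8°.
Eastward gaps between consecutive values (wrapping around): 1.0°, 5.8°, 6.2°, 45.9°, 6.6°, 6.6°, 5.9°, 282.0°.
Largest gap = 282.0° ⇒ minimal covering band is its complement: 360° − 282.0° = 78.0°.
Band runs from +60.8° eastward to +138.8°.

78.0°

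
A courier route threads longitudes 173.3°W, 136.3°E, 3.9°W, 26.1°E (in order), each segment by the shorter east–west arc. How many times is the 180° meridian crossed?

Leg 1: -173.3° → +136.3°, shortest Δλ = -50.4° (west) — crosses 180°.
Leg 2: +136.3° → -3.9°, shortest Δλ = -140.2° (west) — does not cross 180°.
Leg 3: -3.9° → +26.1°, shortest Δλ = 30.0° (east) — does not cross 180°.
Total crossings: 1.

1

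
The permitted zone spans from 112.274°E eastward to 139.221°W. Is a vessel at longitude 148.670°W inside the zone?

Band width going east from +112.274° to -139.221°: ((-139.221 − 112.274) mod 360) = 108.505°.
Offset of -148.670° east of the west edge: ((-148.670 − 112.274) mod 360) = 99.056°.
99.056° ≤ 108.505° ⇒ inside.

Yes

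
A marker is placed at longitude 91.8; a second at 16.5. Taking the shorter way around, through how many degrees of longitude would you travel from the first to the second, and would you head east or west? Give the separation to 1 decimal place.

75.3° west

Raw difference: 16.5 − 91.8 = -75.3°.
Normalise into (−180°, 180°]: -75.3° stays -75.3°.
Negative ⇒ the second point lies to the west; separation 75.3°.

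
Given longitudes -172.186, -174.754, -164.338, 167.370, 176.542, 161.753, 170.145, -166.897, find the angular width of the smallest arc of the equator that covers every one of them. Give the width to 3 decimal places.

33.909°

Sort the longitudes: -174.754°, -172.186°, -166.897°, -164.338°, +161.753°, +167.370°, +170.145°, +176.542°.
Eastward gaps between consecutive values (wrapping around): 2.568°, 5.289°, 2.559°, 326.091°, 5.617°, 2.775°, 6.397°, 8.704°.
Largest gap = 326.091° ⇒ minimal covering band is its complement: 360° − 326.091° = 33.909°.
Band runs from +161.753° eastward to -164.338°, crossing the antimeridian.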